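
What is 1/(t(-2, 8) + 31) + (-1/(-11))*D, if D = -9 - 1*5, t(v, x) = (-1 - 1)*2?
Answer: -367/297 ≈ -1.2357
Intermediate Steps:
t(v, x) = -4 (t(v, x) = -2*2 = -4)
D = -14 (D = -9 - 5 = -14)
1/(t(-2, 8) + 31) + (-1/(-11))*D = 1/(-4 + 31) - 1/(-11)*(-14) = 1/27 - 1*(-1/11)*(-14) = 1/27 + (1/11)*(-14) = 1/27 - 14/11 = -367/297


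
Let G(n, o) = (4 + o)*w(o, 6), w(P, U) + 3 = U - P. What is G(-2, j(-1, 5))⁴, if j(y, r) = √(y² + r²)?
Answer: 69668 + 12432*√26 ≈ 1.3306e+5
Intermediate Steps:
w(P, U) = -3 + U - P (w(P, U) = -3 + (U - P) = -3 + U - P)
j(y, r) = √(r² + y²)
G(n, o) = (3 - o)*(4 + o) (G(n, o) = (4 + o)*(-3 + 6 - o) = (4 + o)*(3 - o) = (3 - o)*(4 + o))
G(-2, j(-1, 5))⁴ = (12 - √(5² + (-1)²) - (√(5² + (-1)²))²)⁴ = (12 - √(25 + 1) - (√(25 + 1))²)⁴ = (12 - √26 - (√26)²)⁴ = (12 - √26 - 1*26)⁴ = (12 - √26 - 26)⁴ = (-14 - √26)⁴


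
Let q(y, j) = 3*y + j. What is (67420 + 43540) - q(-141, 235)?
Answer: 111148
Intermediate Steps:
q(y, j) = j + 3*y
(67420 + 43540) - q(-141, 235) = (67420 + 43540) - (235 + 3*(-141)) = 110960 - (235 - 423) = 110960 - 1*(-188) = 110960 + 188 = 111148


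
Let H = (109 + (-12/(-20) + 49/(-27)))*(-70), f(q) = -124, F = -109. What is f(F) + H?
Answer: -207062/27 ≈ -7669.0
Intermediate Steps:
H = -203714/27 (H = (109 + (-12*(-1/20) + 49*(-1/27)))*(-70) = (109 + (⅗ - 49/27))*(-70) = (109 - 164/135)*(-70) = (14551/135)*(-70) = -203714/27 ≈ -7545.0)
f(F) + H = -124 - 203714/27 = -207062/27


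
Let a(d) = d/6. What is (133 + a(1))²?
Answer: 638401/36 ≈ 17733.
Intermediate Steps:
a(d) = d/6 (a(d) = d*(⅙) = d/6)
(133 + a(1))² = (133 + (⅙)*1)² = (133 + ⅙)² = (799/6)² = 638401/36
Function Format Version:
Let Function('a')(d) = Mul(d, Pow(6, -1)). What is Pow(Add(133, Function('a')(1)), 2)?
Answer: Rational(638401, 36) ≈ 17733.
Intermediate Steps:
Function('a')(d) = Mul(Rational(1, 6), d) (Function('a')(d) = Mul(d, Rational(1, 6)) = Mul(Rational(1, 6), d))
Pow(Add(133, Function('a')(1)), 2) = Pow(Add(133, Mul(Rational(1, 6), 1)), 2) = Pow(Add(133, Rational(1, 6)), 2) = Pow(Rational(799, 6), 2) = Rational(638401, 36)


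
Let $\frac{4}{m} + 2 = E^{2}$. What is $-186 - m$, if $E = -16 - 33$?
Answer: $- \frac{446218}{2399} \approx -186.0$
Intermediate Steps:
$E = -49$ ($E = -16 - 33 = -49$)
$m = \frac{4}{2399}$ ($m = \frac{4}{-2 + \left(-49\right)^{2}} = \frac{4}{-2 + 2401} = \frac{4}{2399} \approx 0.0016674$)
$-186 - m = -186 - \frac{4}{2399} = - \frac{446218}{2399}$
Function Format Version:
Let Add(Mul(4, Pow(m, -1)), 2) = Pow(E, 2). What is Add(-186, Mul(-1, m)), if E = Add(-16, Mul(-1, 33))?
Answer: Rational(-446218, 2399) ≈ -186.00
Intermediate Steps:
E = -49 (E = Add(-16, -33) = -49)
m = Rational(4, 2399) (m = Mul(4, Pow(Add(-2, Pow(-49, 2)), -1)) = Mul(4, Pow(Add(-2, 2401), -1)) = Mul(4, Pow(2399, -1)) = Mul(4, Rational(1, 2399)) = Rational(4, 2399) ≈ 0.0016674)
Add(-186, Mul(-1, m)) = Add(-186, Mul(-1, Rational(4, 2399))) = Add(-186, Rational(-4, 2399)) = Rational(-446218, 2399)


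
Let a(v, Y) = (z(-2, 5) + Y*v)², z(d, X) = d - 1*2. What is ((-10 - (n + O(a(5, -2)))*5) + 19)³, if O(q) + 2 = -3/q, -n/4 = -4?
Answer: -1702637110621/7529536 ≈ -2.2613e+5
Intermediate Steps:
n = 16 (n = -4*(-4) = 16)
z(d, X) = -2 + d (z(d, X) = d - 2 = -2 + d)
a(v, Y) = (-4 + Y*v)² (a(v, Y) = ((-2 - 2) + Y*v)² = (-4 + Y*v)²)
O(q) = -2 - 3/q
((-10 - (n + O(a(5, -2)))*5) + 19)³ = ((-10 - (16 + (-2 - 3/(-4 - 2*5)²))*5) + 19)³ = ((-10 - (16 + (-2 - 3/(-4 - 10)²))*5) + 19)³ = ((-10 - (16 + (-2 - 3/((-14)²)))*5) + 19)³ = ((-10 - (16 + (-2 - 3/196))*5) + 19)³ = ((-10 - (16 - 395/196)*5) + 19)³ = ((-10 - 2741*5/196) + 19)³ = ((-10 - 1*13705/196) + 19)³ = ((-10 - 13705/196) + 19)³ = (-15665/196 + 19)³ = (-11941/196)³ = -1702637110621/7529536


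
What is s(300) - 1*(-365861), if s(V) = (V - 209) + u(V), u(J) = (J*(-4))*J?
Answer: 5952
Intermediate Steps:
u(J) = -4*J² (u(J) = (-4*J)*J = -4*J²)
s(V) = -209 + V - 4*V² (s(V) = (V - 209) - 4*V² = (-209 + V) - 4*V² = -209 + V - 4*V²)
s(300) - 1*(-365861) = (-209 + 300 - 4*300²) - 1*(-365861) = (-209 + 300 - 4*90000) + 365861 = (-209 + 300 - 360000) + 365861 = -359909 + 365861 = 5952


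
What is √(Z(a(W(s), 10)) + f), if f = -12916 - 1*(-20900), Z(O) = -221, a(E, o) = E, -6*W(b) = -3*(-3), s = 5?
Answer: √7763 ≈ 88.108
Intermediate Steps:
W(b) = -3/2 (W(b) = -(-1)*(-3)/2 = -⅙*9 = -3/2)
f = 7984 (f = -12916 + 20900 = 7984)
√(Z(a(W(s), 10)) + f) = √(-221 + 7984) = √7763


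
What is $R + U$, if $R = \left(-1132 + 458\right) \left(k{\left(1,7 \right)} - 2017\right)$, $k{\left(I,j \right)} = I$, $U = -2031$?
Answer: $1356753$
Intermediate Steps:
$R = 1358784$ ($R = \left(-1132 + 458\right) \left(1 - 2017\right) = \left(-674\right) \left(-2016\right) = 1358784$)
$R + U = 1358784 - 2031 = 1356753$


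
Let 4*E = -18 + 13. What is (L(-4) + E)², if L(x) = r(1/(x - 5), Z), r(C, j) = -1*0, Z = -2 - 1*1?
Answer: 25/16 ≈ 1.5625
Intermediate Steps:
Z = -3 (Z = -2 - 1 = -3)
r(C, j) = 0
L(x) = 0
E = -5/4 (E = (-18 + 13)/4 = (¼)*(-5) = -5/4 ≈ -1.2500)
(L(-4) + E)² = (0 - 5/4)² = (-5/4)² = 25/16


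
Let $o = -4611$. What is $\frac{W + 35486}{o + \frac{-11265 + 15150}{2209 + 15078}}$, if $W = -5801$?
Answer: $- \frac{171054865}{26568824} \approx -6.4382$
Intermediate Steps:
$\frac{W + 35486}{o + \frac{-11265 + 15150}{2209 + 15078}} = \frac{-5801 + 35486}{-4611 + \frac{-11265 + 15150}{2209 + 15078}} = \frac{29685}{-4611 + \frac{3885}{17287}} = \frac{29685}{- \frac{79706472}{17287}} = 29685 \left(- \frac{17287}{79706472}\right) = - \frac{171054865}{26568824}$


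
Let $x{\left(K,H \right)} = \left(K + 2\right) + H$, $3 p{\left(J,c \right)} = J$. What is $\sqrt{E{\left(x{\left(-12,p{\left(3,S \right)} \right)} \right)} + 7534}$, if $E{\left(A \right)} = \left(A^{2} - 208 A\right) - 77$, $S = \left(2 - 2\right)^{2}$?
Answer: $\sqrt{9410} \approx 97.005$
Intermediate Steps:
$S = 0$ ($S = 0^{2} = 0$)
$p{\left(J,c \right)} = \frac{J}{3}$
$x{\left(K,H \right)} = 2 + H + K$ ($x{\left(K,H \right)} = \left(2 + K\right) + H = 2 + H + K$)
$E{\left(A \right)} = -77 + A^{2} - 208 A$
$\sqrt{E{\left(x{\left(-12,p{\left(3,S \right)} \right)} \right)} + 7534} = \sqrt{\left(-77 + \left(2 + \frac{1}{3} \cdot 3 - 12\right)^{2} - 208 \left(2 + \frac{1}{3} \cdot 3 - 12\right)\right) + 7534} = \sqrt{\left(-77 + \left(2 + 1 - 12\right)^{2} - 208 \left(2 + 1 - 12\right)\right) + 7534} = \sqrt{\left(-77 + \left(-9\right)^{2} - -1872\right) + 7534} = \sqrt{\left(-77 + 81 + 1872\right) + 7534} = \sqrt{1876 + 7534} = \sqrt{9410}$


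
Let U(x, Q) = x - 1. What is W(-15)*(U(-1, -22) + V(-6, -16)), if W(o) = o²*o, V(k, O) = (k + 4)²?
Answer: -6750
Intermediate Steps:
U(x, Q) = -1 + x
V(k, O) = (4 + k)²
W(o) = o³
W(-15)*(U(-1, -22) + V(-6, -16)) = (-15)³*((-1 - 1) + (4 - 6)²) = -3375*(-2 + (-2)²) = -3375*(-2 + 4) = -3375*2 = -6750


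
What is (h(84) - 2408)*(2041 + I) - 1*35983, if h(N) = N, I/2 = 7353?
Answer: -38956011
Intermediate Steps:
I = 14706 (I = 2*7353 = 14706)
(h(84) - 2408)*(2041 + I) - 1*35983 = (84 - 2408)*(2041 + 14706) - 1*35983 = -2324*16747 - 35983 = -38920028 - 35983 = -38956011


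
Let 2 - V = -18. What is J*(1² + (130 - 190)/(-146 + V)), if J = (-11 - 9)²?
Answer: 12400/21 ≈ 590.48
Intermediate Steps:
V = 20 (V = 2 - 1*(-18) = 2 + 18 = 20)
J = 400 (J = (-20)² = 400)
J*(1² + (130 - 190)/(-146 + V)) = 400*(1² + (130 - 190)/(-146 + 20)) = 400*(1 - 60/(-126)) = 400*(1 - 60*(-1/126)) = 400*(1 + 10/21) = 400*(31/21) = 12400/21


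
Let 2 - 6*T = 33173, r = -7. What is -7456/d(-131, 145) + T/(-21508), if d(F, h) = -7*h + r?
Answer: 166013775/21981176 ≈ 7.5525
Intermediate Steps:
T = -11057/2 (T = ⅓ - ⅙*33173 = ⅓ - 33173/6 = -11057/2 ≈ -5528.5)
d(F, h) = -7 - 7*h (d(F, h) = -7*h - 7 = -7 - 7*h)
-7456/d(-131, 145) + T/(-21508) = -7456/(-7 - 7*145) - 11057/2/(-21508) = -7456/(-7 - 1015) - 11057/2*(-1/21508) = -7456/(-1022) + 11057/43016 = -7456*(-1/1022) + 11057/43016 = 3728/511 + 11057/43016 = 166013775/21981176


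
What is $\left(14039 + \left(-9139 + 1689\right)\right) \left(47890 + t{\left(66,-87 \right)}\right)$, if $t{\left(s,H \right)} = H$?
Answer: $314973967$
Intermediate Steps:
$\left(14039 + \left(-9139 + 1689\right)\right) \left(47890 + t{\left(66,-87 \right)}\right) = \left(14039 + \left(-9139 + 1689\right)\right) \left(47890 - 87\right) = \left(14039 - 7450\right) 47803 = 6589 \cdot 47803 = 314973967$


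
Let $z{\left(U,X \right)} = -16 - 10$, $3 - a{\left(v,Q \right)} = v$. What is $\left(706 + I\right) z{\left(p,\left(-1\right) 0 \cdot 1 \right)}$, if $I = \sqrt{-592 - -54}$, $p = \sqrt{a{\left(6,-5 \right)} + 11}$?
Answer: $-18356 - 26 i \sqrt{538} \approx -18356.0 - 603.07 i$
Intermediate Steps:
$a{\left(v,Q \right)} = 3 - v$
$p = 2 \sqrt{2}$ ($p = \sqrt{\left(3 - 6\right) + 11} = \sqrt{-3 + 11} = \sqrt{8} = 2 \sqrt{2} \approx 2.8284$)
$z{\left(U,X \right)} = -26$
$I = i \sqrt{538}$ ($I = \sqrt{-592 + 54} = \sqrt{-538} = i \sqrt{538} \approx 23.195 i$)
$\left(706 + I\right) z{\left(p,\left(-1\right) 0 \cdot 1 \right)} = \left(706 + i \sqrt{538}\right) \left(-26\right) = -18356 - 26 i \sqrt{538}$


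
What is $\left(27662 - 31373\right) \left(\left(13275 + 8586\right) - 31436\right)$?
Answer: $35532825$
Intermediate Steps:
$\left(27662 - 31373\right) \left(\left(13275 + 8586\right) - 31436\right) = - 3711 \left(21861 - 31436\right) = \left(-3711\right) \left(-9575\right) = 35532825$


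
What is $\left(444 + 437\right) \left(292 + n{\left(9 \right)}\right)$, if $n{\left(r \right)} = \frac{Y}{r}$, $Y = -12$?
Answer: $\frac{768232}{3} \approx 2.5608 \cdot 10^{5}$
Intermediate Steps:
$n{\left(r \right)} = - \frac{12}{r}$
$\left(444 + 437\right) \left(292 + n{\left(9 \right)}\right) = \left(444 + 437\right) \left(292 - \frac{12}{9}\right) = 881 \left(292 - \frac{4}{3}\right) = 881 \cdot \frac{872}{3} = \frac{768232}{3}$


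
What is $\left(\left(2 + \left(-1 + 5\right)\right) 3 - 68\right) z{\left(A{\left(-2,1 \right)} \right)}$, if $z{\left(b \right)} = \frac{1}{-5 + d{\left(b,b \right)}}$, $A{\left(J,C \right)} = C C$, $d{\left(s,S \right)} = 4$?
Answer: $50$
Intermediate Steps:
$A{\left(J,C \right)} = C^{2}$
$z{\left(b \right)} = -1$ ($z{\left(b \right)} = \frac{1}{-5 + 4} = \frac{1}{-1} = -1$)
$\left(\left(2 + \left(-1 + 5\right)\right) 3 - 68\right) z{\left(A{\left(-2,1 \right)} \right)} = \left(\left(2 + \left(-1 + 5\right)\right) 3 - 68\right) \left(-1\right) = \left(\left(2 + 4\right) 3 - 68\right) \left(-1\right) = \left(6 \cdot 3 - 68\right) \left(-1\right) = \left(18 - 68\right) \left(-1\right) = \left(-50\right) \left(-1\right) = 50$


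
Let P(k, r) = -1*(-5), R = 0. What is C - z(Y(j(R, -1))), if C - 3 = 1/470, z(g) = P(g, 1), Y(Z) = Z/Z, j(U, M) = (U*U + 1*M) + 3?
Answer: -939/470 ≈ -1.9979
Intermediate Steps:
j(U, M) = 3 + M + U² (j(U, M) = (U² + M) + 3 = (M + U²) + 3 = 3 + M + U²)
P(k, r) = 5
Y(Z) = 1
z(g) = 5
C = 1411/470 (C = 3 + 1/470 = 1411/470 ≈ 3.0021)
C - z(Y(j(R, -1))) = 1411/470 - 1*5 = 1411/470 - 5 = -939/470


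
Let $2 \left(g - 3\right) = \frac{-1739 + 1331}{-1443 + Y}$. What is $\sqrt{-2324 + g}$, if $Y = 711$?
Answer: $\frac{2 i \sqrt{2158851}}{61} \approx 48.174 i$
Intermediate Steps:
$g = \frac{200}{61}$ ($g = 3 + \frac{\left(-1739 + 1331\right) \frac{1}{-1443 + 711}}{2} = 3 + \frac{\left(-408\right) \frac{1}{-732}}{2} = 3 + \frac{\left(-408\right) \left(- \frac{1}{732}\right)}{2} = 3 + \frac{1}{2} \cdot \frac{34}{61} = 3 + \frac{17}{61} = \frac{200}{61} \approx 3.2787$)
$\sqrt{-2324 + g} = \sqrt{-2324 + \frac{200}{61}} = \sqrt{- \frac{141564}{61}} = \frac{2 i \sqrt{2158851}}{61}$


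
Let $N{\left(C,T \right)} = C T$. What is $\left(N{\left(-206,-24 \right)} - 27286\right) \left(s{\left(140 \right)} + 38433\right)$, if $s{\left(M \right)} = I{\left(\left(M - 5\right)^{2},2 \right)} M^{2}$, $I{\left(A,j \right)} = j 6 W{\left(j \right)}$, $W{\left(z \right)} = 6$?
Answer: $-32387700486$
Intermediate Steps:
$I{\left(A,j \right)} = 36 j$ ($I{\left(A,j \right)} = j 6 \cdot 6 = 6 j 6 = 36 j$)
$s{\left(M \right)} = 72 M^{2}$ ($s{\left(M \right)} = 36 \cdot 2 M^{2} = 72 M^{2}$)
$\left(N{\left(-206,-24 \right)} - 27286\right) \left(s{\left(140 \right)} + 38433\right) = \left(\left(-206\right) \left(-24\right) - 27286\right) \left(72 \cdot 140^{2} + 38433\right) = \left(4944 - 27286\right) \left(72 \cdot 19600 + 38433\right) = - 22342 \left(1411200 + 38433\right) = \left(-22342\right) 1449633 = -32387700486$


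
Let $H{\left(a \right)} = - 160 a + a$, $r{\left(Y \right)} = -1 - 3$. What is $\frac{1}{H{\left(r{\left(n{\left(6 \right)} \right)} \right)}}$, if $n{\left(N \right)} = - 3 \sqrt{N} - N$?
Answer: $\frac{1}{636} \approx 0.0015723$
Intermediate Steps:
$n{\left(N \right)} = - N - 3 \sqrt{N}$
$r{\left(Y \right)} = -4$
$H{\left(a \right)} = - 159 a$
$\frac{1}{H{\left(r{\left(n{\left(6 \right)} \right)} \right)}} = \frac{1}{\left(-159\right) \left(-4\right)} = \frac{1}{636}$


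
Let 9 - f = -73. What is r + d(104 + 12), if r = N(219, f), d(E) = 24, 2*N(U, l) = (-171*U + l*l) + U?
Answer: -15229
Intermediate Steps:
f = 82 (f = 9 - 1*(-73) = 9 + 73 = 82)
N(U, l) = l**2/2 - 85*U (N(U, l) = ((-171*U + l*l) + U)/2 = ((-171*U + l**2) + U)/2 = ((l**2 - 171*U) + U)/2 = (l**2 - 170*U)/2 = l**2/2 - 85*U)
r = -15253 (r = (1/2)*82**2 - 85*219 = (1/2)*6724 - 18615 = 3362 - 18615 = -15253)
r + d(104 + 12) = -15253 + 24 = -15229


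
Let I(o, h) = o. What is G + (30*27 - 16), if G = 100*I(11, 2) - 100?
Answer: 1794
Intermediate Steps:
G = 1000 (G = 100*11 - 100 = 1100 - 100 = 1000)
G + (30*27 - 16) = 1000 + (30*27 - 16) = 1000 + (810 - 16) = 1000 + 794 = 1794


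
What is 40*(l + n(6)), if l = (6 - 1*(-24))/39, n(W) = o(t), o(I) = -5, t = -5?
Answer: -2200/13 ≈ -169.23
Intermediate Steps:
n(W) = -5
l = 10/13 (l = (6 + 24)*(1/39) = 30*(1/39) = 10/13 ≈ 0.76923)
40*(l + n(6)) = 40*(10/13 - 5) = 40*(-55/13) = -2200/13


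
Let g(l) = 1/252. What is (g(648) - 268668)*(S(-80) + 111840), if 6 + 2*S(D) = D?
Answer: -1081305934285/36 ≈ -3.0036e+10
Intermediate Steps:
S(D) = -3 + D/2
g(l) = 1/252
(g(648) - 268668)*(S(-80) + 111840) = (1/252 - 268668)*((-3 + (½)*(-80)) + 111840) = -67704335*((-3 - 40) + 111840)/252 = -67704335*(-43 + 111840)/252 = -67704335/252*111797 = -1081305934285/36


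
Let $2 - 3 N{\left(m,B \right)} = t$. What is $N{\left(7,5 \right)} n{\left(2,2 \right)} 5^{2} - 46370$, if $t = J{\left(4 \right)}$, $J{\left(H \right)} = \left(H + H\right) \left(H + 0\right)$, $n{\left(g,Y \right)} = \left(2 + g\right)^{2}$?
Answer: $-50370$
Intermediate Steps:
$J{\left(H \right)} = 2 H^{2}$ ($J{\left(H \right)} = 2 H H = 2 H^{2}$)
$t = 32$ ($t = 2 \cdot 4^{2} = 2 \cdot 16 = 32$)
$N{\left(m,B \right)} = -10$ ($N{\left(m,B \right)} = \frac{2}{3} - \frac{32}{3} = -10$)
$N{\left(7,5 \right)} n{\left(2,2 \right)} 5^{2} - 46370 = - 10 \left(2 + 2\right)^{2} \cdot 5^{2} - 46370 = - 10 \cdot 4^{2} \cdot 25 - 46370 = \left(-10\right) 16 \cdot 25 - 46370 = \left(-160\right) 25 - 46370 = -4000 - 46370 = -50370$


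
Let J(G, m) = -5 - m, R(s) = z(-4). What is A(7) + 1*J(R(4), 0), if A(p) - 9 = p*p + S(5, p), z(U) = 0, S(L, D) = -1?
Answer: 52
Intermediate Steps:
R(s) = 0
A(p) = 8 + p² (A(p) = 9 + (p*p - 1) = 9 + (p² - 1) = 9 + (-1 + p²) = 8 + p²)
A(7) + 1*J(R(4), 0) = (8 + 7²) + 1*(-5 - 1*0) = (8 + 49) + 1*(-5 + 0) = 57 + 1*(-5) = 57 - 5 = 52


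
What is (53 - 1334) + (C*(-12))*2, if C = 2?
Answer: -1329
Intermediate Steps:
(53 - 1334) + (C*(-12))*2 = (53 - 1334) + (2*(-12))*2 = -1281 - 24*2 = -1281 - 48 = -1329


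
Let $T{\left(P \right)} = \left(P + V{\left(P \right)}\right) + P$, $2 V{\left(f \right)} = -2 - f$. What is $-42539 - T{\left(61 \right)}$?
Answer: $- \frac{85259}{2} \approx -42630.0$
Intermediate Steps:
$V{\left(f \right)} = -1 - \frac{f}{2}$ ($V{\left(f \right)} = \frac{-2 - f}{2} = -1 - \frac{f}{2}$)
$T{\left(P \right)} = -1 + \frac{3 P}{2}$ ($T{\left(P \right)} = \left(P - \left(1 + \frac{P}{2}\right)\right) + P = \left(-1 + \frac{P}{2}\right) + P = -1 + \frac{3 P}{2}$)
$-42539 - T{\left(61 \right)} = -42539 - \left(-1 + \frac{3}{2} \cdot 61\right) = -42539 - \left(-1 + \frac{183}{2}\right) = -42539 - \frac{181}{2} = - \frac{85259}{2}$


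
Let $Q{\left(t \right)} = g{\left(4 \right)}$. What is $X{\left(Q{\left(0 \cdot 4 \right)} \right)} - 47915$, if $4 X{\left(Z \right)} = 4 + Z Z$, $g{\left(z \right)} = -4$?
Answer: $-47910$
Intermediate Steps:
$Q{\left(t \right)} = -4$
$X{\left(Z \right)} = 1 + \frac{Z^{2}}{4}$ ($X{\left(Z \right)} = \frac{4 + Z Z}{4} = \frac{4 + Z^{2}}{4} = 1 + \frac{Z^{2}}{4}$)
$X{\left(Q{\left(0 \cdot 4 \right)} \right)} - 47915 = \left(1 + \frac{\left(-4\right)^{2}}{4}\right) - 47915 = \left(1 + \frac{1}{4} \cdot 16\right) - 47915 = \left(1 + 4\right) - 47915 = 5 - 47915 = -47910$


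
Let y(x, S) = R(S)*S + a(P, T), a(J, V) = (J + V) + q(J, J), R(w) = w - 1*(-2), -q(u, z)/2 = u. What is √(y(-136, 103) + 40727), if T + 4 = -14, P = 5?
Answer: √51519 ≈ 226.98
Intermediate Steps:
T = -18 (T = -4 - 14 = -18)
q(u, z) = -2*u
R(w) = 2 + w (R(w) = w + 2 = 2 + w)
a(J, V) = V - J (a(J, V) = (J + V) - 2*J = V - J)
y(x, S) = -23 + S*(2 + S) (y(x, S) = (2 + S)*S + (-18 - 1*5) = S*(2 + S) + (-18 - 5) = S*(2 + S) - 23 = -23 + S*(2 + S))
√(y(-136, 103) + 40727) = √((-23 + 103*(2 + 103)) + 40727) = √((-23 + 103*105) + 40727) = √((-23 + 10815) + 40727) = √(10792 + 40727) = √51519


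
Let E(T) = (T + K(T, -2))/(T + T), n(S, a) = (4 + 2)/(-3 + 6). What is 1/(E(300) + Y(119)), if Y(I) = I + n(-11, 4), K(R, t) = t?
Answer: 300/36449 ≈ 0.0082307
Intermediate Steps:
n(S, a) = 2 (n(S, a) = 6/3 = 6*(⅓) = 2)
Y(I) = 2 + I (Y(I) = I + 2 = 2 + I)
E(T) = (-2 + T)/(2*T) (E(T) = (T - 2)/(T + T) = (-2 + T)/((2*T)) = (-2 + T)*(1/(2*T)) = (-2 + T)/(2*T))
1/(E(300) + Y(119)) = 1/((½)*(-2 + 300)/300 + (2 + 119)) = 1/((½)*(1/300)*298 + 121) = 1/(149/300 + 121) = 1/(36449/300) = 300/36449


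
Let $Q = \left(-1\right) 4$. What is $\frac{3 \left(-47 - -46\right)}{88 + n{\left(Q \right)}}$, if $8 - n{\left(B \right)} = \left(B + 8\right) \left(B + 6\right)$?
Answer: $- \frac{3}{88} \approx -0.034091$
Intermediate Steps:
$Q = -4$
$n{\left(B \right)} = 8 - \left(6 + B\right) \left(8 + B\right)$ ($n{\left(B \right)} = 8 - \left(B + 8\right) \left(B + 6\right) = 8 - \left(8 + B\right) \left(6 + B\right) = 8 - \left(6 + B\right) \left(8 + B\right)$)
$\frac{3 \left(-47 - -46\right)}{88 + n{\left(Q \right)}} = \frac{3 \left(-47 - -46\right)}{88 - 0} = \frac{3 \left(-47 + 46\right)}{88 - 0} = \frac{3 \left(-1\right)}{88 - 0} = - \frac{3}{88 + 0} = - \frac{3}{88}$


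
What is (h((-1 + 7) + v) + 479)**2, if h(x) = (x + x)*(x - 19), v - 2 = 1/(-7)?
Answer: 221741881/2401 ≈ 92354.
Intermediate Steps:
v = 13/7 (v = 2 + 1/(-7) = 2 - 1/7 = 13/7 ≈ 1.8571)
h(x) = 2*x*(-19 + x) (h(x) = (2*x)*(-19 + x) = 2*x*(-19 + x))
(h((-1 + 7) + v) + 479)**2 = (2*((-1 + 7) + 13/7)*(-19 + ((-1 + 7) + 13/7)) + 479)**2 = (2*(6 + 13/7)*(-19 + (6 + 13/7)) + 479)**2 = (2*(55/7)*(-19 + 55/7) + 479)**2 = (2*(55/7)*(-78/7) + 479)**2 = (-8580/49 + 479)**2 = (14891/49)**2 = 221741881/2401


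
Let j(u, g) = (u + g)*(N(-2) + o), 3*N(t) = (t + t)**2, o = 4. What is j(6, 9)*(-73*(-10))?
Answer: 102200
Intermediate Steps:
N(t) = 4*t**2/3 (N(t) = (t + t)**2/3 = (2*t)**2/3 = (4*t**2)/3 = 4*t**2/3)
j(u, g) = 28*g/3 + 28*u/3 (j(u, g) = (u + g)*((4/3)*(-2)**2 + 4) = (g + u)*((4/3)*4 + 4) = (g + u)*(16/3 + 4) = (g + u)*(28/3) = 28*g/3 + 28*u/3)
j(6, 9)*(-73*(-10)) = ((28/3)*9 + (28/3)*6)*(-73*(-10)) = (84 + 56)*730 = 140*730 = 102200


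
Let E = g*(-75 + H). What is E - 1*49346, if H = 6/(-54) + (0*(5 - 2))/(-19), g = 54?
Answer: -53402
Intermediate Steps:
H = -1/9 (H = 6*(-1/54) + (0*3)*(-1/19) = -1/9 + 0*(-1/19) = -1/9 + 0 = -1/9 ≈ -0.11111)
E = -4056 (E = 54*(-75 - 1/9) = 54*(-676/9) = -4056)
E - 1*49346 = -4056 - 1*49346 = -4056 - 49346 = -53402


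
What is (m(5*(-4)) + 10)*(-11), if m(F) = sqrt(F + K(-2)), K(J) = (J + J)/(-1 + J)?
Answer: -110 - 22*I*sqrt(42)/3 ≈ -110.0 - 47.525*I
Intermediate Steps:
K(J) = 2*J/(-1 + J) (K(J) = (2*J)/(-1 + J) = 2*J/(-1 + J))
m(F) = sqrt(4/3 + F) (m(F) = sqrt(F + 2*(-2)/(-1 - 2)) = sqrt(F + 2*(-2)/(-3)) = sqrt(F + 2*(-2)*(-1/3)) = sqrt(F + 4/3) = sqrt(4/3 + F))
(m(5*(-4)) + 10)*(-11) = (sqrt(12 + 9*(5*(-4)))/3 + 10)*(-11) = (sqrt(12 + 9*(-20))/3 + 10)*(-11) = (sqrt(12 - 180)/3 + 10)*(-11) = (sqrt(-168)/3 + 10)*(-11) = ((2*I*sqrt(42))/3 + 10)*(-11) = (2*I*sqrt(42)/3 + 10)*(-11) = (10 + 2*I*sqrt(42)/3)*(-11) = -110 - 22*I*sqrt(42)/3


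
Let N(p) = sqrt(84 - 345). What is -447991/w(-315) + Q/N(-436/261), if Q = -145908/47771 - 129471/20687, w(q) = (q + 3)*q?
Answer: -447991/98280 + 3067785979*I*sqrt(29)/28658921633 ≈ -4.5583 + 0.57645*I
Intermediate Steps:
N(p) = 3*I*sqrt(29) (N(p) = sqrt(-261) = 3*I*sqrt(29))
w(q) = q*(3 + q) (w(q) = (3 + q)*q = q*(3 + q))
Q = -9203357937/988238677 (Q = -145908*1/47771 - 129471*1/20687 = -145908/47771 - 129471/20687 = -9203357937/988238677 ≈ -9.3129)
-447991/w(-315) + Q/N(-436/261) = -447991*(-1/(315*(3 - 315))) - 9203357937*(-I*sqrt(29)/87)/988238677 = -447991/((-315*(-312))) - (-3067785979)*I*sqrt(29)/28658921633 = -447991/98280 + 3067785979*I*sqrt(29)/28658921633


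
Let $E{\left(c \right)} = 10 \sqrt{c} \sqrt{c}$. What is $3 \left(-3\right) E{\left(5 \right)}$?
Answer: $-450$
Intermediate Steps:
$E{\left(c \right)} = 10 c$
$3 \left(-3\right) E{\left(5 \right)} = 3 \left(-3\right) 10 \cdot 5 = \left(-9\right) 50 = -450$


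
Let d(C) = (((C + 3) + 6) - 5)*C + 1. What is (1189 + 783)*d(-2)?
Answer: -5916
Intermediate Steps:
d(C) = 1 + C*(4 + C) (d(C) = (((3 + C) + 6) - 5)*C + 1 = ((9 + C) - 5)*C + 1 = (4 + C)*C + 1 = C*(4 + C) + 1 = 1 + C*(4 + C))
(1189 + 783)*d(-2) = (1189 + 783)*(1 + (-2)**2 + 4*(-2)) = 1972*(1 + 4 - 8) = 1972*(-3) = -5916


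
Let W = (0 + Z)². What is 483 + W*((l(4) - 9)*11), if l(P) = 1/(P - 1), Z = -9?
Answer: -7239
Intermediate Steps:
l(P) = 1/(-1 + P)
W = 81 (W = (0 - 9)² = (-9)² = 81)
483 + W*((l(4) - 9)*11) = 483 + 81*((1/(-1 + 4) - 9)*11) = 483 + 81*((1/3 - 9)*11) = 483 + 81*((⅓ - 9)*11) = 483 + 81*(-26/3*11) = 483 + 81*(-286/3) = 483 - 7722 = -7239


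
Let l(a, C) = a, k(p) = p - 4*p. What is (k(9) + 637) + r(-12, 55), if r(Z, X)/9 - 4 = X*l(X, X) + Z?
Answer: 27763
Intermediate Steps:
k(p) = -3*p
r(Z, X) = 36 + 9*Z + 9*X**2 (r(Z, X) = 36 + 9*(X*X + Z) = 36 + 9*(X**2 + Z) = 36 + 9*(Z + X**2) = 36 + (9*Z + 9*X**2) = 36 + 9*Z + 9*X**2)
(k(9) + 637) + r(-12, 55) = (-3*9 + 637) + (36 + 9*(-12) + 9*55**2) = (-27 + 637) + (36 - 108 + 9*3025) = 610 + (36 - 108 + 27225) = 610 + 27153 = 27763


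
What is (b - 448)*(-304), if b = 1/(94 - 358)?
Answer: 4494374/33 ≈ 1.3619e+5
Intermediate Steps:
b = -1/264 (b = 1/(-264) = -1/264 ≈ -0.0037879)
(b - 448)*(-304) = (-1/264 - 448)*(-304) = -118273/264*(-304) = 4494374/33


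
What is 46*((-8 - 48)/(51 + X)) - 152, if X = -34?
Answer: -5160/17 ≈ -303.53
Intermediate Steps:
46*((-8 - 48)/(51 + X)) - 152 = 46*((-8 - 48)/(51 - 34)) - 152 = 46*(-56/17) - 152 = -2576/17 - 152 = -5160/17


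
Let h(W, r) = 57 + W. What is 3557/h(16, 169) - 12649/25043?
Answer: 88154574/1828139 ≈ 48.221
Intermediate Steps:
3557/h(16, 169) - 12649/25043 = 3557/(57 + 16) - 12649/25043 = 3557/73 - 12649*1/25043 = 3557*(1/73) - 12649/25043 = 3557/73 - 12649/25043 = 88154574/1828139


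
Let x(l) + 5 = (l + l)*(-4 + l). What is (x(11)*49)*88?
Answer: 642488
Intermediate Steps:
x(l) = -5 + 2*l*(-4 + l) (x(l) = -5 + (l + l)*(-4 + l) = -5 + (2*l)*(-4 + l) = -5 + 2*l*(-4 + l))
(x(11)*49)*88 = ((-5 - 8*11 + 2*11**2)*49)*88 = ((-5 - 88 + 2*121)*49)*88 = ((-5 - 88 + 242)*49)*88 = (149*49)*88 = 7301*88 = 642488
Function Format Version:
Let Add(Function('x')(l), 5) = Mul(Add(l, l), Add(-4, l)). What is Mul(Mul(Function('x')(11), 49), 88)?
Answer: 642488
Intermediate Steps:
Function('x')(l) = Add(-5, Mul(2, l, Add(-4, l))) (Function('x')(l) = Add(-5, Mul(Add(l, l), Add(-4, l))) = Add(-5, Mul(Mul(2, l), Add(-4, l))) = Add(-5, Mul(2, l, Add(-4, l))))
Mul(Mul(Function('x')(11), 49), 88) = Mul(Mul(Add(-5, Mul(-8, 11), Mul(2, Pow(11, 2))), 49), 88) = Mul(Mul(Add(-5, -88, Mul(2, 121)), 49), 88) = Mul(Mul(Add(-5, -88, 242), 49), 88) = Mul(Mul(149, 49), 88) = Mul(7301, 88) = 642488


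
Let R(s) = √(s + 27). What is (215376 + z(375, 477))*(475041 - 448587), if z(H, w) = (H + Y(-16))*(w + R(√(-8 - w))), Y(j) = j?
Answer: 10227619026 + 9496986*√(27 + I*√485) ≈ 1.028e+10 + 1.8806e+7*I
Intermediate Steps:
R(s) = √(27 + s)
z(H, w) = (-16 + H)*(w + √(27 + √(-8 - w))) (z(H, w) = (H - 16)*(w + √(27 + √(-8 - w))) = (-16 + H)*(w + √(27 + √(-8 - w))))
(215376 + z(375, 477))*(475041 - 448587) = (215376 + (-16*477 - 16*√(27 + √(-8 - 1*477)) + 375*477 + 375*√(27 + √(-8 - 1*477))))*(475041 - 448587) = (215376 + (-7632 - 16*√(27 + √(-8 - 477)) + 178875 + 375*√(27 + √(-8 - 477))))*26454 = (215376 + (-7632 - 16*√(27 + √(-485)) + 178875 + 375*√(27 + √(-485))))*26454 = (215376 + (-7632 - 16*√(27 + I*√485) + 178875 + 375*√(27 + I*√485)))*26454 = (215376 + (171243 + 359*√(27 + I*√485)))*26454 = (386619 + 359*√(27 + I*√485))*26454 = 10227619026 + 9496986*√(27 + I*√485)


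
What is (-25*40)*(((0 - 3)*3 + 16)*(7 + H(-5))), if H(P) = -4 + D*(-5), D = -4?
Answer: -161000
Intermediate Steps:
H(P) = 16 (H(P) = -4 - 4*(-5) = -4 + 20 = 16)
(-25*40)*(((0 - 3)*3 + 16)*(7 + H(-5))) = (-25*40)*(((0 - 3)*3 + 16)*(7 + 16)) = -1000*(-3*3 + 16)*23 = -1000*(-9 + 16)*23 = -7000*23 = -1000*161 = -161000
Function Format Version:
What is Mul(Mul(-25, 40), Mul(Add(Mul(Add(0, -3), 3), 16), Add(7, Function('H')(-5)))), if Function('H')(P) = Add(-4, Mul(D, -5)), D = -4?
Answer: -161000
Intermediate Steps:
Function('H')(P) = 16 (Function('H')(P) = Add(-4, Mul(-4, -5)) = Add(-4, 20) = 16)
Mul(Mul(-25, 40), Mul(Add(Mul(Add(0, -3), 3), 16), Add(7, Function('H')(-5)))) = Mul(Mul(-25, 40), Mul(Add(Mul(Add(0, -3), 3), 16), Add(7, 16))) = Mul(-1000, Mul(Add(Mul(-3, 3), 16), 23)) = Mul(-1000, Mul(Add(-9, 16), 23)) = Mul(-1000, Mul(7, 23)) = Mul(-1000, 161) = -161000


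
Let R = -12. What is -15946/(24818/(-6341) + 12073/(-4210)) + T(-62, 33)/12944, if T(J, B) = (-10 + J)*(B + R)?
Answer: 688729286533883/292920572914 ≈ 2351.3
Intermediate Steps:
T(J, B) = (-12 + B)*(-10 + J) (T(J, B) = (-10 + J)*(B - 12) = (-10 + J)*(-12 + B) = (-12 + B)*(-10 + J))
-15946/(24818/(-6341) + 12073/(-4210)) + T(-62, 33)/12944 = -15946/(24818/(-6341) + 12073/(-4210)) + (120 - 12*(-62) - 10*33 + 33*(-62))/12944 = -15946/(24818*(-1/6341) + 12073*(-1/4210)) + (120 + 744 - 330 - 2046)*(1/12944) = -15946/(-24818/6341 - 12073/4210) - 1512*1/12944 = -15946/(-181038673/26695610) - 189/1618 = -15946*(-26695610/181038673) - 189/1618 = 425688197060/181038673 - 189/1618 = 688729286533883/292920572914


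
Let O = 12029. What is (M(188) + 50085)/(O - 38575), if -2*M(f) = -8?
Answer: -3853/2042 ≈ -1.8869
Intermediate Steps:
M(f) = 4 (M(f) = -½*(-8) = 4)
(M(188) + 50085)/(O - 38575) = (4 + 50085)/(12029 - 38575) = 50089/(-26546) = 50089*(-1/26546) = -3853/2042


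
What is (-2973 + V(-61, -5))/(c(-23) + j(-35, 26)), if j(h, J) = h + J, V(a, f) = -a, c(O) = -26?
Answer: 416/5 ≈ 83.200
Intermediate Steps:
j(h, J) = J + h
(-2973 + V(-61, -5))/(c(-23) + j(-35, 26)) = (-2973 - 1*(-61))/(-26 + (26 - 35)) = (-2973 + 61)/(-26 - 9) = -2912/(-35) = -2912*(-1/35) = 416/5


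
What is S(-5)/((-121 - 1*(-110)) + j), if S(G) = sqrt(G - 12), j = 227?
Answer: I*sqrt(17)/216 ≈ 0.019088*I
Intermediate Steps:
S(G) = sqrt(-12 + G)
S(-5)/((-121 - 1*(-110)) + j) = sqrt(-12 - 5)/((-121 - 1*(-110)) + 227) = sqrt(-17)/((-121 + 110) + 227) = (I*sqrt(17))/(-11 + 227) = (I*sqrt(17))/216 = I*sqrt(17)/216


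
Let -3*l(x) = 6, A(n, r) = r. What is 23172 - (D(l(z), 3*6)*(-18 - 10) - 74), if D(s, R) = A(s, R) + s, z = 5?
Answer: 23694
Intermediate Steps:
l(x) = -2 (l(x) = -⅓*6 = -2)
D(s, R) = R + s
23172 - (D(l(z), 3*6)*(-18 - 10) - 74) = 23172 - ((3*6 - 2)*(-18 - 10) - 74) = 23172 - ((18 - 2)*(-28) - 74) = 23172 - (16*(-28) - 74) = 23172 - (-448 - 74) = 23172 - 1*(-522) = 23172 + 522 = 23694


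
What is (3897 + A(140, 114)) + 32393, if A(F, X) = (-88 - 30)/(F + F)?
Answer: 5080541/140 ≈ 36290.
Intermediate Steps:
A(F, X) = -59/F (A(F, X) = -118*1/(2*F) = -59/F)
(3897 + A(140, 114)) + 32393 = (3897 - 59/140) + 32393 = 545521/140 + 32393 = 5080541/140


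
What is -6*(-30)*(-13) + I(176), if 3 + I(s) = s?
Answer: -2167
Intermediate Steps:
I(s) = -3 + s
-6*(-30)*(-13) + I(176) = -6*(-30)*(-13) + (-3 + 176) = 180*(-13) + 173 = -2340 + 173 = -2167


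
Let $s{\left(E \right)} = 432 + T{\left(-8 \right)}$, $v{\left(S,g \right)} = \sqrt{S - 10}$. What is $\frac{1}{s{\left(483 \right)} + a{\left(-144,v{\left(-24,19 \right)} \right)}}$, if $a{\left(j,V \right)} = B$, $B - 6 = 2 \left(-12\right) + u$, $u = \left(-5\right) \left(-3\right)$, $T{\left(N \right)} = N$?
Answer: $\frac{1}{421} \approx 0.0023753$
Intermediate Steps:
$u = 15$
$v{\left(S,g \right)} = \sqrt{-10 + S}$
$s{\left(E \right)} = 424$ ($s{\left(E \right)} = 432 - 8 = 424$)
$B = -3$ ($B = 6 + \left(2 \left(-12\right) + 15\right) = 6 + \left(-24 + 15\right) = 6 - 9 = -3$)
$a{\left(j,V \right)} = -3$
$\frac{1}{s{\left(483 \right)} + a{\left(-144,v{\left(-24,19 \right)} \right)}} = \frac{1}{424 - 3} = \frac{1}{421}$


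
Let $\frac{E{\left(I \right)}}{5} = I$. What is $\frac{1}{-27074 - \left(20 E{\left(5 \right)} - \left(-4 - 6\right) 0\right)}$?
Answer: $- \frac{1}{27574} \approx -3.6266 \cdot 10^{-5}$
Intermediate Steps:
$E{\left(I \right)} = 5 I$
$\frac{1}{-27074 - \left(20 E{\left(5 \right)} - \left(-4 - 6\right) 0\right)} = \frac{1}{-27074 + \left(- 20 \cdot 5 \cdot 5 + \left(-4 - 6\right) 0\right)} = \frac{1}{-27074 - 500} = \frac{1}{-27574} = - \frac{1}{27574}$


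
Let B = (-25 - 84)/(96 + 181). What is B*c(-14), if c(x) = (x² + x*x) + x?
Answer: -41202/277 ≈ -148.74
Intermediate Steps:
B = -109/277 ≈ -0.39350
c(x) = x + 2*x² (c(x) = (x² + x²) + x = 2*x² + x = x + 2*x²)
B*c(-14) = -(-1526)*(1 + 2*(-14))/277 = -(-1526)*(1 - 28)/277 = -(-1526)*(-27)/277 = -109/277*378 = -41202/277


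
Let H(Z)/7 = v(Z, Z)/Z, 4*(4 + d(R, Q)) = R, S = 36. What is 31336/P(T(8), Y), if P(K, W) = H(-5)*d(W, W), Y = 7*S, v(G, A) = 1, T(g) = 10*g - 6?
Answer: -156680/413 ≈ -379.37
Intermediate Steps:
d(R, Q) = -4 + R/4
T(g) = -6 + 10*g
H(Z) = 7/Z (H(Z) = 7*(1/Z) = 7/Z)
Y = 252 (Y = 7*36 = 252)
P(K, W) = 28/5 - 7*W/20 (P(K, W) = (7/(-5))*(-4 + W/4) = (7*(-1/5))*(-4 + W/4) = -7*(-4 + W/4)/5 = 28/5 - 7*W/20)
31336/P(T(8), Y) = 31336/(28/5 - 7/20*252) = 31336/(28/5 - 441/5) = 31336/(-413/5) = 31336*(-5/413) = -156680/413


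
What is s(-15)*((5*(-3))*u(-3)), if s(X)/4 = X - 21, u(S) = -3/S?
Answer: 2160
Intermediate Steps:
s(X) = -84 + 4*X (s(X) = 4*(X - 21) = 4*(-21 + X) = -84 + 4*X)
s(-15)*((5*(-3))*u(-3)) = (-84 + 4*(-15))*((5*(-3))*(-3/(-3))) = (-84 - 60)*(-(-45)*(-1)/3) = -(-2160) = -144*(-15) = 2160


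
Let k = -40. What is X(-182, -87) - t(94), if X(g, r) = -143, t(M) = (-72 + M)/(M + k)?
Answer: -3872/27 ≈ -143.41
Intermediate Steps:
t(M) = (-72 + M)/(-40 + M) (t(M) = (-72 + M)/(M - 40) = (-72 + M)/(-40 + M))
X(-182, -87) - t(94) = -143 - (-72 + 94)/(-40 + 94) = -143 - 22/54 = -143 - 1*11/27 = -143 - 11/27 = -3872/27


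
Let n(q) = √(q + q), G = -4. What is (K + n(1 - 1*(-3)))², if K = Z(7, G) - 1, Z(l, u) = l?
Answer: 44 + 24*√2 ≈ 77.941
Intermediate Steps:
n(q) = √2*√q (n(q) = √(2*q) = √2*√q)
K = 6 (K = 7 - 1 = 6)
(K + n(1 - 1*(-3)))² = (6 + √2*√(1 - 1*(-3)))² = (6 + √2*√(1 + 3))² = (6 + √2*√4)² = (6 + √2*2)² = (6 + 2*√2)²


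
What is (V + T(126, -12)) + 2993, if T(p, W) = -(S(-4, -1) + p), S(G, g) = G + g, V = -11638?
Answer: -8766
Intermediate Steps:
T(p, W) = 5 - p (T(p, W) = -((-4 - 1) + p) = -(-5 + p) = 5 - p)
(V + T(126, -12)) + 2993 = (-11638 + (5 - 1*126)) + 2993 = (-11638 + (5 - 126)) + 2993 = (-11638 - 121) + 2993 = -11759 + 2993 = -8766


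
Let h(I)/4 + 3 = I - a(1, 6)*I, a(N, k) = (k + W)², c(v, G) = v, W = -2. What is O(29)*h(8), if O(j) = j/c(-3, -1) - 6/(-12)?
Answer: 4510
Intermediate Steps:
O(j) = ½ - j/3 (O(j) = j/(-3) - 6/(-12) = j*(-⅓) - 6*(-1/12) = -j/3 + ½ = ½ - j/3)
a(N, k) = (-2 + k)² (a(N, k) = (k - 2)² = (-2 + k)²)
h(I) = -12 - 60*I (h(I) = -12 + 4*(I - (-2 + 6)²*I) = -12 + 4*(I - 4²*I) = -12 + 4*(I - 16*I) = -12 + 4*(-15*I) = -12 - 60*I)
O(29)*h(8) = (½ - ⅓*29)*(-12 - 60*8) = (½ - 29/3)*(-12 - 480) = -55/6*(-492) = 4510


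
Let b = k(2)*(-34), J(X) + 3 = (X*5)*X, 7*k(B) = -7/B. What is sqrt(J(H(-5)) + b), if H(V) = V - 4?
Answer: sqrt(419) ≈ 20.469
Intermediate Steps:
k(B) = -1/B (k(B) = (-7/B)/7 = -1/B)
H(V) = -4 + V
J(X) = -3 + 5*X**2 (J(X) = -3 + (X*5)*X = -3 + (5*X)*X = -3 + 5*X**2)
b = 17 (b = -1/2*(-34) = 17)
sqrt(J(H(-5)) + b) = sqrt((-3 + 5*(-4 - 5)**2) + 17) = sqrt((-3 + 5*(-9)**2) + 17) = sqrt((-3 + 5*81) + 17) = sqrt((-3 + 405) + 17) = sqrt(402 + 17) = sqrt(419)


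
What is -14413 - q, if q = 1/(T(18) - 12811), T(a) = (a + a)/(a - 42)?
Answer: -369333123/25625 ≈ -14413.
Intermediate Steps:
T(a) = 2*a/(-42 + a) (T(a) = (2*a)/(-42 + a) = 2*a/(-42 + a))
q = -2/25625 (q = 1/(2*18/(-42 + 18) - 12811) = 1/(2*18/(-24) - 12811) = 1/(2*18*(-1/24) - 12811) = 1/(-3/2 - 12811) = 1/(-25625/2) = -2/25625 ≈ -7.8049e-5)
-14413 - q = -14413 - 1*(-2/25625) = -14413 + 2/25625 = -369333123/25625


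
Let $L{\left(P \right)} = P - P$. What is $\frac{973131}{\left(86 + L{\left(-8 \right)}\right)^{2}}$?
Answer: $\frac{973131}{7396} \approx 131.58$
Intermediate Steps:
$L{\left(P \right)} = 0$
$\frac{973131}{\left(86 + L{\left(-8 \right)}\right)^{2}} = \frac{973131}{\left(86 + 0\right)^{2}} = \frac{973131}{86^{2}} = \frac{973131}{7396}$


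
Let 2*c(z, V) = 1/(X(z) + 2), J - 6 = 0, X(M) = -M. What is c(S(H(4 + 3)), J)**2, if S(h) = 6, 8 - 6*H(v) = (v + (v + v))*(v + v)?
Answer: 1/64 ≈ 0.015625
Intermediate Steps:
H(v) = 4/3 - v**2 (H(v) = 4/3 - (v + (v + v))*(v + v)/6 = 4/3 - (v + 2*v)*2*v/6 = 4/3 - 3*v*2*v/6 = 4/3 - v**2)
J = 6 (J = 6 + 0 = 6)
c(z, V) = 1/(2*(2 - z)) (c(z, V) = 1/(2*(-z + 2)) = 1/(2*(2 - z)))
c(S(H(4 + 3)), J)**2 = (-1/(-4 + 2*6))**2 = (-1/(-4 + 12))**2 = (-1/8)**2 = 1/64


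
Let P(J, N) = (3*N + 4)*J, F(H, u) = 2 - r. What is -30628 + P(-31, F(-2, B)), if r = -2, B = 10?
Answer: -31124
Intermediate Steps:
F(H, u) = 4 (F(H, u) = 2 - 1*(-2) = 2 + 2 = 4)
P(J, N) = J*(4 + 3*N) (P(J, N) = (4 + 3*N)*J = J*(4 + 3*N))
-30628 + P(-31, F(-2, B)) = -30628 - 31*(4 + 3*4) = -30628 - 31*(4 + 12) = -30628 - 31*16 = -30628 - 496 = -31124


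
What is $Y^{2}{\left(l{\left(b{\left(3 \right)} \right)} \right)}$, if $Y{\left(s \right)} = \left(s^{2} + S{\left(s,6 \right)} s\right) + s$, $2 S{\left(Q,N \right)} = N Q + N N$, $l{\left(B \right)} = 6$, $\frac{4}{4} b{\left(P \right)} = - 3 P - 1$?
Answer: $66564$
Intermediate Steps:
$b{\left(P \right)} = -1 - 3 P$ ($b{\left(P \right)} = - 3 P - 1 = -1 - 3 P$)
$S{\left(Q,N \right)} = \frac{N^{2}}{2} + \frac{N Q}{2}$ ($S{\left(Q,N \right)} = \frac{N Q + N N}{2} = \frac{N Q + N^{2}}{2} = \frac{N^{2} + N Q}{2} = \frac{N^{2}}{2} + \frac{N Q}{2}$)
$Y{\left(s \right)} = s + s^{2} + s \left(18 + 3 s\right)$ ($Y{\left(s \right)} = \left(s^{2} + \frac{1}{2} \cdot 6 \left(6 + s\right) s\right) + s = \left(s^{2} + \left(18 + 3 s\right) s\right) + s = \left(s^{2} + s \left(18 + 3 s\right)\right) + s = s + s^{2} + s \left(18 + 3 s\right)$)
$Y^{2}{\left(l{\left(b{\left(3 \right)} \right)} \right)} = \left(6 \left(19 + 4 \cdot 6\right)\right)^{2} = \left(6 \left(19 + 24\right)\right)^{2} = \left(6 \cdot 43\right)^{2} = 258^{2} = 66564$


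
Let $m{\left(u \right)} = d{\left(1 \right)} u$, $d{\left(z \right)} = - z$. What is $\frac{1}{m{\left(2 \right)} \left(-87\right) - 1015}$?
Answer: $- \frac{1}{841} \approx -0.0011891$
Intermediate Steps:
$m{\left(u \right)} = - u$ ($m{\left(u \right)} = \left(-1\right) 1 u = - u$)
$\frac{1}{m{\left(2 \right)} \left(-87\right) - 1015} = \frac{1}{\left(-1\right) 2 \left(-87\right) - 1015} = \frac{1}{\left(-2\right) \left(-87\right) - 1015} = \frac{1}{174 - 1015} = \frac{1}{-841} = - \frac{1}{841}$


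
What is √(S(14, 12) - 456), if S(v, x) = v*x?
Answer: 12*I*√2 ≈ 16.971*I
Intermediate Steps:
√(S(14, 12) - 456) = √(14*12 - 456) = √(168 - 456) = √(-288) = 12*I*√2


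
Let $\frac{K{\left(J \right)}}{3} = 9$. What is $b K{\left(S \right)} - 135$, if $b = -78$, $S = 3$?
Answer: $-2241$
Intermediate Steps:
$K{\left(J \right)} = 27$ ($K{\left(J \right)} = 3 \cdot 9 = 27$)
$b K{\left(S \right)} - 135 = \left(-78\right) 27 - 135 = -2106 - 135 = -2241$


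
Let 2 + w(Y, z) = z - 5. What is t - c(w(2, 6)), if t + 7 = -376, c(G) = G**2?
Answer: -384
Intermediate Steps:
w(Y, z) = -7 + z (w(Y, z) = -2 + (z - 5) = -2 + (-5 + z) = -7 + z)
t = -383 (t = -7 - 376 = -383)
t - c(w(2, 6)) = -383 - (-7 + 6)**2 = -383 - 1*(-1)**2 = -383 - 1*1 = -383 - 1 = -384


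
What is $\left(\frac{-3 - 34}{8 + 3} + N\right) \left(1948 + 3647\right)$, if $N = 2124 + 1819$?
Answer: $\frac{242464920}{11} \approx 2.2042 \cdot 10^{7}$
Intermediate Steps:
$N = 3943$
$\left(\frac{-3 - 34}{8 + 3} + N\right) \left(1948 + 3647\right) = \left(\frac{-3 - 34}{8 + 3} + 3943\right) \left(1948 + 3647\right) = \left(- \frac{37}{11} + 3943\right) 5595 = \frac{43336}{11} \cdot 5595 = \frac{242464920}{11}$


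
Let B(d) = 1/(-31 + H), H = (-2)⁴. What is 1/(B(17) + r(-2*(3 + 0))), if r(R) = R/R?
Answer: 15/14 ≈ 1.0714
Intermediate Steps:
H = 16
B(d) = -1/15 (B(d) = 1/(-31 + 16) = 1/(-15) = -1/15)
r(R) = 1
1/(B(17) + r(-2*(3 + 0))) = 1/(-1/15 + 1) = 1/(14/15) = 15/14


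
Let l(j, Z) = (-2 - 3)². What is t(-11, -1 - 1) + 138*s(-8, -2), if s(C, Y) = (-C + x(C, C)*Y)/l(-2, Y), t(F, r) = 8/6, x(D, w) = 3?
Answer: 928/75 ≈ 12.373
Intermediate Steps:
l(j, Z) = 25 (l(j, Z) = (-5)² = 25)
t(F, r) = 4/3 (t(F, r) = 8*(⅙) = 4/3)
s(C, Y) = -C/25 + 3*Y/25 (s(C, Y) = (-C + 3*Y)/25 = (-C + 3*Y)*(1/25) = -C/25 + 3*Y/25)
t(-11, -1 - 1) + 138*s(-8, -2) = 4/3 + 138*(-1/25*(-8) + (3/25)*(-2)) = 4/3 + 138*(8/25 - 6/25) = 4/3 + 138*(2/25) = 4/3 + 276/25 = 928/75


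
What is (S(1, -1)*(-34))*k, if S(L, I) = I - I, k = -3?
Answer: 0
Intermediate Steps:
S(L, I) = 0
(S(1, -1)*(-34))*k = (0*(-34))*(-3) = 0*(-3) = 0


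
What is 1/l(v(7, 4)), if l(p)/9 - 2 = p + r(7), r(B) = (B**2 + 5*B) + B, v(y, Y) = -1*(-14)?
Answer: 1/963 ≈ 0.0010384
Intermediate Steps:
v(y, Y) = 14
r(B) = B**2 + 6*B
l(p) = 837 + 9*p (l(p) = 18 + 9*(p + 7*(6 + 7)) = 18 + 9*(p + 7*13) = 18 + 9*(p + 91) = 18 + 9*(91 + p) = 18 + (819 + 9*p) = 837 + 9*p)
1/l(v(7, 4)) = 1/(837 + 9*14) = 1/(837 + 126) = 1/963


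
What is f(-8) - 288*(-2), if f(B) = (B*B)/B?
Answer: 568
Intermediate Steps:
f(B) = B (f(B) = B²/B = B)
f(-8) - 288*(-2) = -8 - 288*(-2) = -8 - 48*(-12) = -8 + 576 = 568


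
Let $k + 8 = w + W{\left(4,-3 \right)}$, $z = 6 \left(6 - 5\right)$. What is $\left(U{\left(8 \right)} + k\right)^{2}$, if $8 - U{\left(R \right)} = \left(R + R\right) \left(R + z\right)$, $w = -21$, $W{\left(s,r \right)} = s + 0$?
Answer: $58081$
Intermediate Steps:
$z = 6$ ($z = 6 \cdot 1 = 6$)
$W{\left(s,r \right)} = s$
$U{\left(R \right)} = 8 - 2 R \left(6 + R\right)$ ($U{\left(R \right)} = 8 - \left(R + R\right) \left(R + 6\right) = 8 - 2 R \left(6 + R\right)$)
$k = -25$ ($k = -8 + \left(-21 + 4\right) = -8 - 17 = -25$)
$\left(U{\left(8 \right)} + k\right)^{2} = \left(\left(8 - 96 - 2 \cdot 8^{2}\right) - 25\right)^{2} = \left(\left(8 - 96 - 128\right) - 25\right)^{2} = \left(-216 - 25\right)^{2} = \left(-241\right)^{2} = 58081$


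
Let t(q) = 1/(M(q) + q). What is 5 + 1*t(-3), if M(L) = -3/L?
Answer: 9/2 ≈ 4.5000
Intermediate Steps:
t(q) = 1/(q - 3/q) (t(q) = 1/(-3/q + q) = 1/(q - 3/q))
5 + 1*t(-3) = 5 + 1*(-3/(-3 + (-3)²)) = 5 + 1*(-3/(-3 + 9)) = 5 + 1*(-3/6) = 5 + 1*(-3*⅙) = 5 + 1*(-½) = 5 - ½ = 9/2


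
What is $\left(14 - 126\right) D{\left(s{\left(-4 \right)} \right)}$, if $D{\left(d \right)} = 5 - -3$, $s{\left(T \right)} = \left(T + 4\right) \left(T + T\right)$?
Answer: $-896$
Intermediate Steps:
$s{\left(T \right)} = 2 T \left(4 + T\right)$ ($s{\left(T \right)} = \left(4 + T\right) 2 T = 2 T \left(4 + T\right)$)
$D{\left(d \right)} = 8$ ($D{\left(d \right)} = 5 + 3 = 8$)
$\left(14 - 126\right) D{\left(s{\left(-4 \right)} \right)} = \left(14 - 126\right) 8 = \left(-112\right) 8 = -896$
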